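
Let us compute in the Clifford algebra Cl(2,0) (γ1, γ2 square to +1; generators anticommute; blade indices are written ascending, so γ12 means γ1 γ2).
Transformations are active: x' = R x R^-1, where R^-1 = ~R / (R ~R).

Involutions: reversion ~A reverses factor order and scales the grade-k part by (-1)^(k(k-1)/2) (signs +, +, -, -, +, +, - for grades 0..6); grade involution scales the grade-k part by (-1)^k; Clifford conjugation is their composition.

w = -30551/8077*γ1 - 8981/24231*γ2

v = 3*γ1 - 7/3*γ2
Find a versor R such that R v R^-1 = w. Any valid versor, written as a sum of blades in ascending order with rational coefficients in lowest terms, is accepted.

Sketch: the shared square 130/9 makes R = v + w = -6320/8077*γ1 - 21840/8077*γ2 the natural versor; its sandwich fixes that direction, negates (v - w)/2, and sends v to w.
Answer: -6320/8077*γ1 - 21840/8077*γ2


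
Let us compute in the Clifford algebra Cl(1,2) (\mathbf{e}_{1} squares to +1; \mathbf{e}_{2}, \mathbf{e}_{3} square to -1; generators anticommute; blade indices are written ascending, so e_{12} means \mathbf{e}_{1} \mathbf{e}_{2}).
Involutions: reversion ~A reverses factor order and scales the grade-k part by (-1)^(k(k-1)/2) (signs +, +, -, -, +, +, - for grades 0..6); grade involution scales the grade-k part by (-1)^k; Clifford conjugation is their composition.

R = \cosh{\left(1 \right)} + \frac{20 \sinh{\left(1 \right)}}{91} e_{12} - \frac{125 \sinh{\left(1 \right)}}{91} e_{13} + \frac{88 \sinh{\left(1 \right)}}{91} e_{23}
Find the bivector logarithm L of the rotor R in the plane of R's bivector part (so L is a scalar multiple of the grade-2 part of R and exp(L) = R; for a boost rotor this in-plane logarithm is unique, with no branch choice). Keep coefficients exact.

The scalar part of R is \cosh{\left(1 \right)}, giving the rapidity magnitude (cosh is even); the bivector part supplies orientation, its quotient by sinh of the rapidity is the plane, and L = rapidity * plane — unique in that plane, since flipping both signs leaves L unchanged.
Concretely: cosh(rapidity) = \cosh{\left(1 \right)} gives rapidity = ±1, and since rapidity/sinh(rapidity) is even the sign is immaterial: L = (rapidity/sinh(rapidity)) * <R>_2 = (\frac{1}{\sinh{\left(1 \right)}}) * <R>_2.
Answer: \frac{20}{91} e_{12} - \frac{125}{91} e_{13} + \frac{88}{91} e_{23}


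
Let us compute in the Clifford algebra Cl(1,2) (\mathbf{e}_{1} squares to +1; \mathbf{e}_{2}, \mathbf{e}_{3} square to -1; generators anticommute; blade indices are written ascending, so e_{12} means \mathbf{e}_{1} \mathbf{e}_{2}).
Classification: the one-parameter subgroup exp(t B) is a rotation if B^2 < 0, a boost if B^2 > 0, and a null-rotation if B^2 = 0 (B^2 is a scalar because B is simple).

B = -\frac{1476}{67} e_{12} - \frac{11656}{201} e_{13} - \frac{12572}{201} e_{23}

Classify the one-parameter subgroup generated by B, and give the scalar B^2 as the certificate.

B^2 term by term: the squares give (-\frac{1476}{67})^2*(e_{12})^2 + (-\frac{11656}{201})^2*(e_{13})^2 + (-\frac{12572}{201})^2*(e_{23})^2 = \frac{2178576}{4489}*(+1) + \frac{135862336}{40401}*(+1) + \frac{158055184}{40401}*(-1) = -64 (each basis 2-blade squares to minus the product of its generators' squares); cross terms between blades sharing an index anticommute and cancel. So B^2 = -64.
Answer: rotation, certificate B^2 = -64. One invariant decides it: the square -64 survives every conjugation, and its sign is exactly the classification.


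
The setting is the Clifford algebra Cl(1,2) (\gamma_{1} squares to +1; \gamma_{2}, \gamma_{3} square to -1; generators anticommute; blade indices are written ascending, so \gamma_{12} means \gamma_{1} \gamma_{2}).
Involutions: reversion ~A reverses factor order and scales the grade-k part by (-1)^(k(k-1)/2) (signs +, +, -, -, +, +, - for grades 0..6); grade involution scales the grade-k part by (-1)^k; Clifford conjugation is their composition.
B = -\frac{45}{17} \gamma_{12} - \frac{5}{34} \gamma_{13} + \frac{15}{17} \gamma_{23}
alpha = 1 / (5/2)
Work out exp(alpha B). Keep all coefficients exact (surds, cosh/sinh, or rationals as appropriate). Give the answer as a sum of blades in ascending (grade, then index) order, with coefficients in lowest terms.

B^2 term by term: the squares give (-\frac{45}{17})^2*(\gamma_{12})^2 + (-\frac{5}{34})^2*(\gamma_{13})^2 + (\frac{15}{17})^2*(\gamma_{23})^2 = \frac{2025}{289}*(+1) + \frac{25}{1156}*(+1) + \frac{225}{289}*(-1) = \frac{25}{4} (each basis 2-blade squares to minus the product of its generators' squares); cross terms between blades sharing an index anticommute and cancel. So B^2 = \frac{25}{4}.
B^2 = \frac{25}{4} — the series telescopes hyperbolically here: l = \frac{5}{2}, alpha*l = 1, so exp(alpha B) = cosh(1) + (sinh(1)/(\frac{5}{2}))*B = \cosh{\left(1 \right)} + (\frac{2 \sinh{\left(1 \right)}}{5})*B.
Answer: \cosh{\left(1 \right)} - \frac{18 \sinh{\left(1 \right)}}{17} \gamma_{12} - \frac{\sinh{\left(1 \right)}}{17} \gamma_{13} + \frac{6 \sinh{\left(1 \right)}}{17} \gamma_{23}


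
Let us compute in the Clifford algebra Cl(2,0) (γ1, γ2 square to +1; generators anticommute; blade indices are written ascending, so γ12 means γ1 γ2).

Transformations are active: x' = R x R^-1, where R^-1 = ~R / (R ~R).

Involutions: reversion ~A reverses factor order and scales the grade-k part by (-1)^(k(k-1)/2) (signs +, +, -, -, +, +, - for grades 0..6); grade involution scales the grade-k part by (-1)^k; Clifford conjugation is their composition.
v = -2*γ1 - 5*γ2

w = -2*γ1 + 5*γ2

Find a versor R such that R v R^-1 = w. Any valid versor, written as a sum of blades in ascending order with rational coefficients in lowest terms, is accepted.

Take R = v + w = -4*γ1. Because q(v) = q(w) = 29, conjugation by R sends v exactly to w.
Answer: -4*γ1


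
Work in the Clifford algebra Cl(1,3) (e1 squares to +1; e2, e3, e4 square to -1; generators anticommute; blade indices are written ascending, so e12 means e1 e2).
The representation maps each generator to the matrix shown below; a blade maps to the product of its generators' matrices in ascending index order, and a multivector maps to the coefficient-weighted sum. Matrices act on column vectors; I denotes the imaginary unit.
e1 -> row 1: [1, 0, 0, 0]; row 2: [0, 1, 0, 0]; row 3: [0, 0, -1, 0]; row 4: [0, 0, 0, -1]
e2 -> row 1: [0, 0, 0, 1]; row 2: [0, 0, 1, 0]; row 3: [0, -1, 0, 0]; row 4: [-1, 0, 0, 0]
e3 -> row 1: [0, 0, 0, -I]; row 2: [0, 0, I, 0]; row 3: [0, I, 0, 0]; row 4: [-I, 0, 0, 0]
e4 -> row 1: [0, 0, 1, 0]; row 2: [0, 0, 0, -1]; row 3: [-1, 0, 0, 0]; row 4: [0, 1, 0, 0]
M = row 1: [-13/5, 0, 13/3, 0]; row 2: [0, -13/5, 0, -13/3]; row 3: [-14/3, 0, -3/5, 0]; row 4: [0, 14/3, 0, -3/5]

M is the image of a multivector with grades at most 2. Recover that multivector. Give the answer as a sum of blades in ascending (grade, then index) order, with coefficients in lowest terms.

Method: the blade images are trace-orthogonal — tr(rho(e_A) rho(e_B)^-1) = 4 if A = B and 0 otherwise — and rho(e_A)^-1 = (e_A)^2 * rho(e_A) with (e_A)^2 = +1 or -1, so the coefficient of e_A in the preimage is (e_A)^2 * tr(M rho(e_A))/4.
Nonzero projections over blades of grade <= 2: 1: (1)^2 = +1, tr(M 1) = -32/5, coefficient -8/5; e1: (e1)^2 = +1, tr(M rho(e1)) = -4, coefficient -1; e4: (e4)^2 = -1, tr(M rho(e4)) = -18, coefficient 9/2; e14: (e14)^2 = +1, tr(M rho(e14)) = -2/3, coefficient -1/6. Every other blade of grade <= 2 projects to 0.
Answer: -8/5 - e1 + 9/2*e4 - 1/6*e14


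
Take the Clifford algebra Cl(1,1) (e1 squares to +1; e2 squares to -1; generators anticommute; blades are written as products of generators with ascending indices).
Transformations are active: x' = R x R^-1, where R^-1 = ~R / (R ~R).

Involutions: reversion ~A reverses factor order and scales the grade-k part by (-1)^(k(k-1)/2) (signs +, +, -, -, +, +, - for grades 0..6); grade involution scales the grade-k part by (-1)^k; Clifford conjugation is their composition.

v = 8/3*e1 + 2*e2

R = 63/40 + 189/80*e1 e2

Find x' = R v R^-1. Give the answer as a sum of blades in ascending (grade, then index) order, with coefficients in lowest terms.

~R = 63/40 - 189/80*e1 e2, and R ~R = -3969/1280, so R^-1 = ~R / (-3969/1280).
R v = -21/40*e1 - 63/20*e2
Answer: -32/15*e1 + 6/5*e2


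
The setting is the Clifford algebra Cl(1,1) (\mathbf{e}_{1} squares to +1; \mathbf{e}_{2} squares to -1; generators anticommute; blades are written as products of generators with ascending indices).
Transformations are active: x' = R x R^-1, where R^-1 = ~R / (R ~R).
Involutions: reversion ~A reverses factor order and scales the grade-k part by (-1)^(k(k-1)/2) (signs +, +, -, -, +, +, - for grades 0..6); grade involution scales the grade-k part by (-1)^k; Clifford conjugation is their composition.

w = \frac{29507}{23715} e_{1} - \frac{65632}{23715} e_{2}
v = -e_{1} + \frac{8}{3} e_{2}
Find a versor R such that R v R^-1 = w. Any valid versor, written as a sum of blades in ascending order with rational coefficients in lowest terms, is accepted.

Here q(v) = q(w) = -\frac{55}{9}; the classical choice R = v + w = \frac{5792}{23715} e_{1} - \frac{2392}{23715} e_{2} then realises v -> w under the sandwich.
Answer: \frac{5792}{23715} e_{1} - \frac{2392}{23715} e_{2}


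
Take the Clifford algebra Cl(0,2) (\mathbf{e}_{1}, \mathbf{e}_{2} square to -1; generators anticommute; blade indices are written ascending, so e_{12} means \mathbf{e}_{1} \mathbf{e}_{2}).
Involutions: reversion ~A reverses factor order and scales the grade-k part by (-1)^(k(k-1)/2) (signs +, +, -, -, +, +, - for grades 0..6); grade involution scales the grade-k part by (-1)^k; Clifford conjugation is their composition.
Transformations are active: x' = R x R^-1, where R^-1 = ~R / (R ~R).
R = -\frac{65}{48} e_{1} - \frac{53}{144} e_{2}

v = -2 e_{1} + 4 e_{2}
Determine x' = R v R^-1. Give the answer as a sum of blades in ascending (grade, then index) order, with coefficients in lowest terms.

~R = -\frac{65}{48} e_{1} - \frac{53}{144} e_{2}, and R ~R = -\frac{20417}{10368}, so R^-1 = ~R / (-\frac{20417}{10368}).
R v = -\frac{89}{72} - \frac{443}{72} e_{12}
Answer: \frac{6124}{20417} e_{1} - \frac{91102}{20417} e_{2}


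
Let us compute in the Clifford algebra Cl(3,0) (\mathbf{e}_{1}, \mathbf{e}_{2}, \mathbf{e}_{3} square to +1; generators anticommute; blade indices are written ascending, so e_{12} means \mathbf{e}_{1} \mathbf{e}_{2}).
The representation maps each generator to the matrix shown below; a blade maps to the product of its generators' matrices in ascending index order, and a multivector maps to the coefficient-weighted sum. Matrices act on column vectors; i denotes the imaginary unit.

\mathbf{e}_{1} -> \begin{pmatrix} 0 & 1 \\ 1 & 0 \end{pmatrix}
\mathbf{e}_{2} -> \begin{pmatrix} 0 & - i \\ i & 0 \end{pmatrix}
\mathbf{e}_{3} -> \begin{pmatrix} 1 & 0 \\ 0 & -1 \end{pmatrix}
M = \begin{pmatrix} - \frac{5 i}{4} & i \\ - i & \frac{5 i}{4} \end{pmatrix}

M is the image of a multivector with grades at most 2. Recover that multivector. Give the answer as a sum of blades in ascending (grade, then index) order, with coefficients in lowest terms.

Method: 1, rho(e_{1}), rho(e_{2}), rho(e_{3}) form a trace-orthogonal basis of the 2x2 complex matrices (tr(X Y) = 2 if X = Y, else 0), so M = m0*1 + m1*rho(e_{1}) + m2*rho(e_{2}) + m3*rho(e_{3}) with m0 = tr(M)/2 = 0, m1 = tr(M rho(e_{1}))/2 = 0, m2 = tr(M rho(e_{2}))/2 = -1, m3 = tr(M rho(e_{3}))/2 = - \frac{5 i}{4}.
Multiplying table entries, the bivector images are rho(e_{12}) = i*rho(e_{3}), rho(e_{13}) = -i*rho(e_{2}), rho(e_{23}) = i*rho(e_{1}); with real blade coefficients the real parts of m0..m3 are the coefficients of 1, e_{1}, e_{2}, e_{3} and the imaginary parts give the bivectors (e_{23}: Im m1, e_{13}: -Im m2, e_{12}: Im m3).
Answer: -e_{2} - \frac{5}{4} e_{12}


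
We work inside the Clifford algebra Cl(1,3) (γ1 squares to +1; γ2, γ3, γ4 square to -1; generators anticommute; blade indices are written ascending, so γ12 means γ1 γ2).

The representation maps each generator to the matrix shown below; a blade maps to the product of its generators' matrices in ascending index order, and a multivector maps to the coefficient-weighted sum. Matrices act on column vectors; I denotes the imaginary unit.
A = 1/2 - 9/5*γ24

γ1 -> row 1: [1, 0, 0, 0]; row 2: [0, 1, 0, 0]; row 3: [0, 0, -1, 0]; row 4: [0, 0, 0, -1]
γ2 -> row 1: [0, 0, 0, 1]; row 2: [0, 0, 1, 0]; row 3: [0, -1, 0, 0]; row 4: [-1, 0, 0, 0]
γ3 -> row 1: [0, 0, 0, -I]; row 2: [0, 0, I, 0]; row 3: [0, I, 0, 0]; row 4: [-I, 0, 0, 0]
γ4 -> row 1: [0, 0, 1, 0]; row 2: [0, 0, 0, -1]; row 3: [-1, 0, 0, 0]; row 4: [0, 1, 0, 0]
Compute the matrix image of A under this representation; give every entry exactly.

Bivector images (products of the table entries): rho(γ24) = rho(γ2)rho(γ4) = row 1: [0, 1, 0, 0]; row 2: [-1, 0, 0, 0]; row 3: [0, 0, 0, 1]; row 4: [0, 0, -1, 0].
M = (1/2)*1 + (-9/5)*rho(γ24), summed entrywise (1 is the identity matrix):
Answer: row 1: [1/2, -9/5, 0, 0]; row 2: [9/5, 1/2, 0, 0]; row 3: [0, 0, 1/2, -9/5]; row 4: [0, 0, 9/5, 1/2]


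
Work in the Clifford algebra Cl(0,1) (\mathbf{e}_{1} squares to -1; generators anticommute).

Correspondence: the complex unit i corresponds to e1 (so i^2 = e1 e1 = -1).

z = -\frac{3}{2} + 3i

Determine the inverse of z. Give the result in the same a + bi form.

In blades: z = -\frac{3}{2} + 3 e_{1}.
With qbar = -\frac{3}{2} - 3 e_{1} (scalar fixed, mapped units negated), z qbar = \frac{45}{4} (the sum of squared coefficients), so z^-1 = qbar / (\frac{45}{4}) = -\frac{2}{15} - \frac{4}{15} e_{1}; translating back:
Answer: -\frac{2}{15} - \frac{4}{15}i


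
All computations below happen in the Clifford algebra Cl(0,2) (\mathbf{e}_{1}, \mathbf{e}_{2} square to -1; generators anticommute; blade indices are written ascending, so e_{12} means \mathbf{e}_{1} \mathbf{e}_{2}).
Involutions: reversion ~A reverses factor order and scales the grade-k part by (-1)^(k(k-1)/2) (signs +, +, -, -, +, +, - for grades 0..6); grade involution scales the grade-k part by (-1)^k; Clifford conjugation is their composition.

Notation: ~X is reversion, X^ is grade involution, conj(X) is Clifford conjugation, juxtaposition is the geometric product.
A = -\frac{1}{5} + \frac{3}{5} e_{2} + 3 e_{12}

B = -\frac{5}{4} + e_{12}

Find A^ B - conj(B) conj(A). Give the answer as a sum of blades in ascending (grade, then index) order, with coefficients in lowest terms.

first term: -\frac{11}{4} - \frac{3}{5} e_{1} + \frac{3}{4} e_{2} - \frac{79}{20} e_{12}
second term: -\frac{11}{4} - \frac{3}{5} e_{1} + \frac{3}{4} e_{2} + \frac{79}{20} e_{12}
Answer: -\frac{79}{10} e_{12}


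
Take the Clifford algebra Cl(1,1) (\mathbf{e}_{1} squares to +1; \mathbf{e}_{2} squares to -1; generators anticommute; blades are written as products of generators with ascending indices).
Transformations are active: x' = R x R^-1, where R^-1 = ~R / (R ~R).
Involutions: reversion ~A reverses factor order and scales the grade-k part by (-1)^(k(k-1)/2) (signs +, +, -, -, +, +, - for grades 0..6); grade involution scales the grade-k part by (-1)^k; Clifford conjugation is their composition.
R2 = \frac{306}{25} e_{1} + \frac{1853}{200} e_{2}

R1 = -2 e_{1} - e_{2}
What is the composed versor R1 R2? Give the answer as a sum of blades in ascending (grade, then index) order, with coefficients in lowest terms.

Distribute over the terms of R1 (each basis-blade product reordered to ascending indices, repeated generators contracted through their squares):
(-2 e_{1}) R2 = -\frac{612}{25} - \frac{1853}{100} e_{1} e_{2}
(-e_{2}) R2 = \frac{1853}{200} + \frac{306}{25} e_{1} e_{2}
Summing the partial products and collecting blades:
Answer: -\frac{3043}{200} - \frac{629}{100} e_{1} e_{2}


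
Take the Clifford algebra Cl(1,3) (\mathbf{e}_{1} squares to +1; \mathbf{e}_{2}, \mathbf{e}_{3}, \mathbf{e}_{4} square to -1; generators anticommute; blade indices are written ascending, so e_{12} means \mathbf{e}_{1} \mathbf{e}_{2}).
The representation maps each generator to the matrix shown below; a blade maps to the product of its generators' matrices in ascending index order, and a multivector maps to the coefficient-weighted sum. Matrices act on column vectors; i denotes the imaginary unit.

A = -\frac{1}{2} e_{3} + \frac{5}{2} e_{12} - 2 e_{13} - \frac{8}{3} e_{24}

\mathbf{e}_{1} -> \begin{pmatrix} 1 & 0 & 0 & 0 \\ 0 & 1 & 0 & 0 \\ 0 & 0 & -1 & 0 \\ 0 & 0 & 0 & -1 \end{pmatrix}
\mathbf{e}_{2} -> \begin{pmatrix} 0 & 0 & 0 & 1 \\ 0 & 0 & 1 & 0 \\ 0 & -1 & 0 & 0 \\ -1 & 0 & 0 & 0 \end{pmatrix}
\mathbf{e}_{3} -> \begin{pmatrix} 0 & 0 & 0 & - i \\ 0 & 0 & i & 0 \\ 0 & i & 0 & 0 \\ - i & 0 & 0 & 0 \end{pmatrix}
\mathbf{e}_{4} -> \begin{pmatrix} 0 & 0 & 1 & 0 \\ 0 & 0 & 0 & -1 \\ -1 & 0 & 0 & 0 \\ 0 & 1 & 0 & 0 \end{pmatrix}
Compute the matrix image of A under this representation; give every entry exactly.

Bivector images (products of the table entries): rho(e_{12}) = rho(\mathbf{e}_{1})rho(\mathbf{e}_{2}) = \begin{pmatrix} 0 & 0 & 0 & 1 \\ 0 & 0 & 1 & 0 \\ 0 & 1 & 0 & 0 \\ 1 & 0 & 0 & 0 \end{pmatrix}; rho(e_{13}) = rho(\mathbf{e}_{1})rho(\mathbf{e}_{3}) = \begin{pmatrix} 0 & 0 & 0 & - i \\ 0 & 0 & i & 0 \\ 0 & - i & 0 & 0 \\ i & 0 & 0 & 0 \end{pmatrix}; rho(e_{24}) = rho(\mathbf{e}_{2})rho(\mathbf{e}_{4}) = \begin{pmatrix} 0 & 1 & 0 & 0 \\ -1 & 0 & 0 & 0 \\ 0 & 0 & 0 & 1 \\ 0 & 0 & -1 & 0 \end{pmatrix}.
M = (-\frac{1}{2})*rho(e_{3}) + (\frac{5}{2})*rho(e_{12}) + (-2)*rho(e_{13}) + (-\frac{8}{3})*rho(e_{24}), summed entrywise:
Answer: \begin{pmatrix} 0 & - \frac{8}{3} & 0 & \frac{5}{2} + \frac{5 i}{2} \\ \frac{8}{3} & 0 & \frac{5}{2} - \frac{5 i}{2} & 0 \\ 0 & \frac{5}{2} + \frac{3 i}{2} & 0 & - \frac{8}{3} \\ \frac{5}{2} - \frac{3 i}{2} & 0 & \frac{8}{3} & 0 \end{pmatrix}


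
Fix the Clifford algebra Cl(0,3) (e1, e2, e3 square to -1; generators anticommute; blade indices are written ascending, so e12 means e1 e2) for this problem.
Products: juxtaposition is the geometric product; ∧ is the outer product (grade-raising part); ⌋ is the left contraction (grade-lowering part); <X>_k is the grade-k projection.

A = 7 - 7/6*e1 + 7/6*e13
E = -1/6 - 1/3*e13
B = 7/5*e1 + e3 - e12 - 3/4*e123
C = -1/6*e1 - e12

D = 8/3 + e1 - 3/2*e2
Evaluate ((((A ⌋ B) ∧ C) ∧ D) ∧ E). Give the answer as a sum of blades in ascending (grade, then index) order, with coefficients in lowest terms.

step 1: 49/30 + 49/5*e1 - 49/24*e2 + 7*e3 - 7*e12 - 7/8*e23 - 21/4*e123
step 2: -49/180*e1 - 1421/720*e12 + 7/6*e13 - 329/48*e123
step 3: -98/135*e1 - 5243/1080*e12 + 28/9*e13 - 595/36*e123
step 4: 49/405*e1 + 5243/6480*e12 - 14/27*e13 + 595/216*e123
Answer: 49/405*e1 + 5243/6480*e12 - 14/27*e13 + 595/216*e123


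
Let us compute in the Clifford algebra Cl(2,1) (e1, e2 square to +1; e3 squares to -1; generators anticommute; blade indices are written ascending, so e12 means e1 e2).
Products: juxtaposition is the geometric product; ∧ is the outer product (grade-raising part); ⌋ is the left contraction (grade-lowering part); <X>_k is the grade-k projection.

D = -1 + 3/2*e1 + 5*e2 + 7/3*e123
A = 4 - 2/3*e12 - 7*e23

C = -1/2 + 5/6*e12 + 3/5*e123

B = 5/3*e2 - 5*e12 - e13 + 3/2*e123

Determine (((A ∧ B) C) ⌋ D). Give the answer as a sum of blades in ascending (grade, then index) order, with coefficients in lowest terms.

step 1: 20/3*e2 - 20*e12 - 4*e13 + 6*e123
step 2: 304/15 - 50/9*e1 - 14/15*e2 + 7*e3 + 10*e12 - 2*e13 - 10/3*e23 - 3*e123
step 3: -604/15 + 1018/45*e1 + 106*e2 - 70/3*e3 - 49/3*e12 + 98/45*e13 - 350/27*e23 + 2128/45*e123
Answer: -604/15 + 1018/45*e1 + 106*e2 - 70/3*e3 - 49/3*e12 + 98/45*e13 - 350/27*e23 + 2128/45*e123


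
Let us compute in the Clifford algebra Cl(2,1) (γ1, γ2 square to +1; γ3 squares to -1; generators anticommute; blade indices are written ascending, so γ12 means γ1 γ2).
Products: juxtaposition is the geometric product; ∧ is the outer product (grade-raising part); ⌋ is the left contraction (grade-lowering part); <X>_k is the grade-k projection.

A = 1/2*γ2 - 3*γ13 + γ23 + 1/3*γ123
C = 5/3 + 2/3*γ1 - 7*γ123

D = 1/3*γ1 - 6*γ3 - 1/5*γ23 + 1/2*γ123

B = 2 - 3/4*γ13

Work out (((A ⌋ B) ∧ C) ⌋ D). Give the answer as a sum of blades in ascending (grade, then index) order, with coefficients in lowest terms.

step 1: 9/4
step 2: 15/4 + 3/2*γ1 - 63/4*γ123
step 3: -59/8 + 5/4*γ1 - 45/2*γ3 + 15/8*γ123
Answer: -59/8 + 5/4*γ1 - 45/2*γ3 + 15/8*γ123


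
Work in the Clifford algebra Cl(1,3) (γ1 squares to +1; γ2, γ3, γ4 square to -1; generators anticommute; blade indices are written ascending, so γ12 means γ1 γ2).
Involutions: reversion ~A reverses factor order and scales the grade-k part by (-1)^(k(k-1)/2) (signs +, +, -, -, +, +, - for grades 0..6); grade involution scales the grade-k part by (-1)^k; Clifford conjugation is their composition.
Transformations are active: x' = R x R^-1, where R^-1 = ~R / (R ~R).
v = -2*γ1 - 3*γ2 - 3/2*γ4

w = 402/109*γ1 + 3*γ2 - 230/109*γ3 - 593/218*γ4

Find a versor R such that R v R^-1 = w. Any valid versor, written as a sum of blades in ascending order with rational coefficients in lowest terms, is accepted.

Reasoning: v^2 = w^2 = -29/4 since conjugation preserves the quadratic form; R = v + w = 184/109*γ1 - 230/109*γ3 - 460/109*γ4 is then valid when invertible, keeping its own part and reversing (v - w)/2.
Answer: 184/109*γ1 - 230/109*γ3 - 460/109*γ4


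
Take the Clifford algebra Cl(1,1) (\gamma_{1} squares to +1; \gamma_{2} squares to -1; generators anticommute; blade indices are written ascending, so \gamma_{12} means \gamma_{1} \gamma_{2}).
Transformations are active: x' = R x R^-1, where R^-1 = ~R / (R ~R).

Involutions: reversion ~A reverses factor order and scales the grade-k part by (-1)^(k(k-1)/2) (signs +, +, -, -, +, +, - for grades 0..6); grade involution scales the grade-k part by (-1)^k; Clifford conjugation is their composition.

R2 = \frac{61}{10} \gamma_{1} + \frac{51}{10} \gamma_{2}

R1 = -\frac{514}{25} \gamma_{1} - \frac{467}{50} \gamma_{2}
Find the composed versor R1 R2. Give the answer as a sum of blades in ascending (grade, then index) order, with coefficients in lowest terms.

Distribute over the terms of R1 (each basis-blade product reordered to ascending indices, repeated generators contracted through their squares):
(-\frac{514}{25} \gamma_{1}) R2 = -\frac{15677}{125} - \frac{13107}{125} \gamma_{12}
(-\frac{467}{50} \gamma_{2}) R2 = \frac{23817}{500} + \frac{28487}{500} \gamma_{12}
Summing the partial products and collecting blades:
Answer: -\frac{38891}{500} - \frac{23941}{500} \gamma_{12}


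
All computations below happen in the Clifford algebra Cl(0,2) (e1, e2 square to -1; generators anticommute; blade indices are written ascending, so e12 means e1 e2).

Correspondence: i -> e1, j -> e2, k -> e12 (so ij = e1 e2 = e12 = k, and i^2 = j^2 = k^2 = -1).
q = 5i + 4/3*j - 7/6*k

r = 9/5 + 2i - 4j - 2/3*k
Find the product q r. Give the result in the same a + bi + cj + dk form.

In blades: q = 5*e1 + 4/3*e2 - 7/6*e12, r = 9/5 + 2*e1 - 4*e2 - 2/3*e12.
Distribute q over r term by term (generator squares from the signature, products reordered to ascending indices): (5*e1)*r = -10 + 9*e1 + 10/3*e2 - 20*e12; (4/3*e2)*r = 16/3 - 8/9*e1 + 12/5*e2 - 8/3*e12; (-7/6*e12)*r = -7/9 - 14/3*e1 - 7/3*e2 - 21/10*e12.
Sum: -49/9 + 31/9*e1 + 17/5*e2 - 743/30*e12; translating back through the correspondence:
Answer: -49/9 + 31/9*i + 17/5*j - 743/30*k


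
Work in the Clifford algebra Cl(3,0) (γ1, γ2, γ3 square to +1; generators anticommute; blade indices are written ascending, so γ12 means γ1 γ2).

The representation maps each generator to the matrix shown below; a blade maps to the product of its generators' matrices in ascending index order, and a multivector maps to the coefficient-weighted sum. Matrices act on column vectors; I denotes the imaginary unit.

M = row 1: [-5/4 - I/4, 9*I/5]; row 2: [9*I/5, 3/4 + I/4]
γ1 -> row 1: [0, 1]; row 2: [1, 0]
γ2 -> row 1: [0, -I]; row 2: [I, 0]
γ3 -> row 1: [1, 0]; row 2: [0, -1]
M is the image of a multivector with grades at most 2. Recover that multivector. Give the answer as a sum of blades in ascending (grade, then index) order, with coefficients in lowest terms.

Method: 1, rho(γ1), rho(γ2), rho(γ3) form a trace-orthogonal basis of the 2x2 complex matrices (tr(X Y) = 2 if X = Y, else 0), so M = m0*1 + m1*rho(γ1) + m2*rho(γ2) + m3*rho(γ3) with m0 = tr(M)/2 = -1/4, m1 = tr(M rho(γ1))/2 = 9*I/5, m2 = tr(M rho(γ2))/2 = 0, m3 = tr(M rho(γ3))/2 = -1 - I/4.
Multiplying table entries, the bivector images are rho(γ12) = I*rho(γ3), rho(γ13) = -I*rho(γ2), rho(γ23) = I*rho(γ1); with real blade coefficients the real parts of m0..m3 are the coefficients of 1, γ1, γ2, γ3 and the imaginary parts give the bivectors (γ23: Im m1, γ13: -Im m2, γ12: Im m3).
Answer: -1/4 - γ3 - 1/4*γ12 + 9/5*γ23


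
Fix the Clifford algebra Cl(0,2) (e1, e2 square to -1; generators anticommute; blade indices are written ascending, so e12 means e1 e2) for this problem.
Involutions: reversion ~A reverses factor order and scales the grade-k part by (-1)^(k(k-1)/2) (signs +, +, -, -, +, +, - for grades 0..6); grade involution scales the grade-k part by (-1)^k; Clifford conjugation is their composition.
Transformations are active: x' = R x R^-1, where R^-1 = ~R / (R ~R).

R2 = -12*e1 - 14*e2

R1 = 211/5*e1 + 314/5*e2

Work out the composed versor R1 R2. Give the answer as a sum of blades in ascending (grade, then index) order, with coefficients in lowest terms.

Distribute over the terms of R1 (each basis-blade product reordered to ascending indices, repeated generators contracted through their squares):
(211/5*e1) R2 = 2532/5 - 2954/5*e12
(314/5*e2) R2 = 4396/5 + 3768/5*e12
Summing the partial products and collecting blades:
Answer: 6928/5 + 814/5*e12


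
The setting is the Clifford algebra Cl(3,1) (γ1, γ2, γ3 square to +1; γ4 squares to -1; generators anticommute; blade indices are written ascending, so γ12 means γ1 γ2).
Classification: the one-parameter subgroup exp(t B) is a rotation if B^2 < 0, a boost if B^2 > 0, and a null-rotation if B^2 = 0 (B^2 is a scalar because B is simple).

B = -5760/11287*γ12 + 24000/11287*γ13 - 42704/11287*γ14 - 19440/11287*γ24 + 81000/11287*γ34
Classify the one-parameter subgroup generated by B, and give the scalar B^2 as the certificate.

B^2 term by term: the squares give (-5760/11287)^2*(γ12)^2 + (24000/11287)^2*(γ13)^2 + (-42704/11287)^2*(γ14)^2 + (-19440/11287)^2*(γ24)^2 + (81000/11287)^2*(γ34)^2 = 33177600/127396369*(-1) + 576000000/127396369*(-1) + 1823631616/127396369*(+1) + 377913600/127396369*(+1) + 6561000000/127396369*(+1) = 64 (each basis 2-blade squares to minus the product of its generators' squares); cross terms between blades sharing an index anticommute and cancel; the commuting (index-disjoint) pairs give grade-4 terms 2*c*c'*(blade product), which cancel blade by blade — γ1234: -933120000/127396369 + 933120000/127396369 = 0 — confirming B is simple. So B^2 = 64.
Answer: boost, certificate B^2 = 64. B^2 = 64 is basis-independent, so its sign is the whole story.


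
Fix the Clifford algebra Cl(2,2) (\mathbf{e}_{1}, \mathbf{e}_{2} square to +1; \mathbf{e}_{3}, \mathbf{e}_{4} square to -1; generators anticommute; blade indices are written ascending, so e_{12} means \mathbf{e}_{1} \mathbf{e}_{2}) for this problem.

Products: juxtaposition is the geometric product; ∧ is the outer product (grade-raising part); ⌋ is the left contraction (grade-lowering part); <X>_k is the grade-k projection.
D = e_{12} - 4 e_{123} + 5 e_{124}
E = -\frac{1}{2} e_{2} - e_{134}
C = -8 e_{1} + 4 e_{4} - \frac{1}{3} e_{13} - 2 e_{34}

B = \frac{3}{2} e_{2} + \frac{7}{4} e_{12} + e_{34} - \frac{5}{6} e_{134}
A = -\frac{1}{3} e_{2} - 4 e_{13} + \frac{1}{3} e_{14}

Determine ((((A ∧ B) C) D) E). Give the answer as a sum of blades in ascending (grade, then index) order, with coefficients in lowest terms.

step 1: 6 e_{123} - \frac{1}{2} e_{124} - \frac{1}{3} e_{234} - \frac{5}{18} e_{1234}
step 2: \frac{4}{3} e_{2} + \frac{13}{9} e_{12} - \frac{140}{3} e_{23} + \frac{211}{54} e_{24} + \frac{19}{9} e_{123} + \frac{107}{9} e_{124} - \frac{43}{18} e_{234} + \frac{64}{3} e_{1234}
step 3: \frac{446}{9} + \frac{11063}{54} e_{1} + \frac{331}{3} e_{3} + \frac{596}{9} e_{4} + \frac{721}{18} e_{13} - \frac{1087}{54} e_{14} - \frac{715}{9} e_{34} + \frac{11885}{54} e_{134}
step 4: \frac{11885}{54} - \frac{715}{9} e_{1} - \frac{223}{9} e_{2} - \frac{1087}{54} e_{3} - \frac{721}{18} e_{4} - \frac{11063}{108} e_{12} + \frac{596}{9} e_{13} - \frac{331}{3} e_{14} + \frac{331}{6} e_{23} + \frac{298}{9} e_{24} - \frac{11063}{54} e_{34} + \frac{721}{36} e_{123} - \frac{1087}{108} e_{124} - \frac{446}{9} e_{134} + \frac{715}{18} e_{234} - \frac{11885}{108} e_{1234}
Answer: \frac{11885}{54} - \frac{715}{9} e_{1} - \frac{223}{9} e_{2} - \frac{1087}{54} e_{3} - \frac{721}{18} e_{4} - \frac{11063}{108} e_{12} + \frac{596}{9} e_{13} - \frac{331}{3} e_{14} + \frac{331}{6} e_{23} + \frac{298}{9} e_{24} - \frac{11063}{54} e_{34} + \frac{721}{36} e_{123} - \frac{1087}{108} e_{124} - \frac{446}{9} e_{134} + \frac{715}{18} e_{234} - \frac{11885}{108} e_{1234}


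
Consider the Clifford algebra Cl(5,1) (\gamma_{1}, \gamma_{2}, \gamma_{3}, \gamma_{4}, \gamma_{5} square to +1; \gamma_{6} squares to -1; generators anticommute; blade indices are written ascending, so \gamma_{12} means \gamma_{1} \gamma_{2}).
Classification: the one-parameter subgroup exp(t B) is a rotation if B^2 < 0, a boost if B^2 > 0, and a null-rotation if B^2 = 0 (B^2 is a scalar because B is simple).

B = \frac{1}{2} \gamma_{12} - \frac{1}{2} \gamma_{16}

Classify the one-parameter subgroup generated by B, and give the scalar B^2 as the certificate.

B^2 term by term: the squares give (\frac{1}{2})^2*(\gamma_{12})^2 + (-\frac{1}{2})^2*(\gamma_{16})^2 = \frac{1}{4}*(-1) + \frac{1}{4}*(+1) = 0 (each basis 2-blade squares to minus the product of its generators' squares); cross terms between blades sharing an index anticommute and cancel. So B^2 = 0.
Answer: null-rotation, certificate B^2 = 0. No conjugation can change B^2 = 0; the sign gives the class.


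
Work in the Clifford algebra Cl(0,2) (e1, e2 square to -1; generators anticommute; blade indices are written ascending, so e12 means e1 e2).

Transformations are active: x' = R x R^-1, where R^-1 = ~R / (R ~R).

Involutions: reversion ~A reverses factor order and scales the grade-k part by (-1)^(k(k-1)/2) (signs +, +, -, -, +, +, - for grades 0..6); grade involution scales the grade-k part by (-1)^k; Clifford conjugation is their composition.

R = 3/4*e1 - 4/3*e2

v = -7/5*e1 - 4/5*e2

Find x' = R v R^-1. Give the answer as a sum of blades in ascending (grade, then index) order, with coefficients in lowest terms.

~R = 3/4*e1 - 4/3*e2, and R ~R = -337/144, so R^-1 = ~R / (-337/144).
R v = -1/60 - 37/15*e12
Answer: 2377/1685*e1 + 1316/1685*e2


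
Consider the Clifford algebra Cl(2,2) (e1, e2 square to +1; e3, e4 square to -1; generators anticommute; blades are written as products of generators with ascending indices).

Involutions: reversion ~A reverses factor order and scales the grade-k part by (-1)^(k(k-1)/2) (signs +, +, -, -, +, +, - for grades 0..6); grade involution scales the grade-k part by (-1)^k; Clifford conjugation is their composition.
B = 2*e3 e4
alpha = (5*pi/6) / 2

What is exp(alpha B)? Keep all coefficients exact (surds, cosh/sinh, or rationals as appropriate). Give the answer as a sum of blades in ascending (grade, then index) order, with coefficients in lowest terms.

B^2 = (2)^2*(e3 e4)^2 = 4*(-1) = -4 (a basis 2-blade squares to minus the product of its generators' squares).
B^2 = -4 — the negative square puts this in the circular regime; l = 2, alpha*l = 5*pi/6, so exp(alpha B) = cos(5*pi/6) + (sin(5*pi/6)/2)*B = -sqrt(3)/2 + (1/4)*B.
Answer: -sqrt(3)/2 + 1/2*e3 e4


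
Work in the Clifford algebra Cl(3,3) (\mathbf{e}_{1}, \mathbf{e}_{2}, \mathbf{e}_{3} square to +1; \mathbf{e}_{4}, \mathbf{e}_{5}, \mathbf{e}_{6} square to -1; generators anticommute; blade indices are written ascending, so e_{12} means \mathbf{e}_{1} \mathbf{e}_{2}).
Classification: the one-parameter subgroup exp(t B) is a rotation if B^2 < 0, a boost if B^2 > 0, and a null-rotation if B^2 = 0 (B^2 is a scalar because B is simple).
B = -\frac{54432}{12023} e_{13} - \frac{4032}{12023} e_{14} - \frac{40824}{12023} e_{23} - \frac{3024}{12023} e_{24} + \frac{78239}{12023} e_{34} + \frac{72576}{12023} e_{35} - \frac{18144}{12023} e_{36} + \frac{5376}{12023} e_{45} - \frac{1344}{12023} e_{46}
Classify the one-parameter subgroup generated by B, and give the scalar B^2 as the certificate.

B^2 term by term: the squares give (-\frac{54432}{12023})^2*(e_{13})^2 + (-\frac{4032}{12023})^2*(e_{14})^2 + (-\frac{40824}{12023})^2*(e_{23})^2 + (-\frac{3024}{12023})^2*(e_{24})^2 + (\frac{78239}{12023})^2*(e_{34})^2 + (\frac{72576}{12023})^2*(e_{35})^2 + (-\frac{18144}{12023})^2*(e_{36})^2 + (\frac{5376}{12023})^2*(e_{45})^2 + (-\frac{1344}{12023})^2*(e_{46})^2 = \frac{2962842624}{144552529}*(-1) + \frac{16257024}{144552529}*(+1) + \frac{1666598976}{144552529}*(-1) + \frac{9144576}{144552529}*(+1) + \frac{6121341121}{144552529}*(+1) + \frac{5267275776}{144552529}*(+1) + \frac{329204736}{144552529}*(+1) + \frac{28901376}{144552529}*(-1) + \frac{1806336}{144552529}*(-1) = 49 (each basis 2-blade squares to minus the product of its generators' squares); cross terms between blades sharing an index anticommute and cancel; the commuting (index-disjoint) pairs give grade-4 terms 2*c*c'*(blade product), which cancel blade by blade — e_{1234}: -\frac{329204736}{144552529} + \frac{329204736}{144552529} = 0; e_{1345}: -\frac{585252864}{144552529} + \frac{585252864}{144552529} = 0; e_{1346}: \frac{146313216}{144552529} - \frac{146313216}{144552529} = 0; e_{2345}: -\frac{438939648}{144552529} + \frac{438939648}{144552529} = 0; e_{2346}: \frac{109734912}{144552529} - \frac{109734912}{144552529} = 0; e_{3456}: \frac{195084288}{144552529} - \frac{195084288}{144552529} = 0 — confirming B is simple. So B^2 = 49.
Answer: boost, certificate B^2 = 49. The invariant at work: B^2 = 49 is unchanged by conjugation, hence its sign classifies the subgroup whatever basis B is written in.


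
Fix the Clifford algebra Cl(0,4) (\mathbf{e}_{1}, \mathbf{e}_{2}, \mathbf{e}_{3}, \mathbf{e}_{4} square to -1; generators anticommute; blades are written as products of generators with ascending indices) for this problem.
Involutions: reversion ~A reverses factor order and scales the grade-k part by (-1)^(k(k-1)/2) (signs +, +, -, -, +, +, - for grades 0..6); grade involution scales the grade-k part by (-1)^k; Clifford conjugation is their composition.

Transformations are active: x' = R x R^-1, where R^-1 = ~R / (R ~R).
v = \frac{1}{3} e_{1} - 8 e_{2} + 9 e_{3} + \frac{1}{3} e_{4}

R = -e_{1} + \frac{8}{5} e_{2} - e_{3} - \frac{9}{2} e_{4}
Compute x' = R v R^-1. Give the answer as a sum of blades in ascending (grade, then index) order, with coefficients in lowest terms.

~R = -e_{1} + \frac{8}{5} e_{2} - e_{3} - \frac{9}{2} e_{4}, and R ~R = -\frac{2481}{100}, so R^-1 = ~R / (-\frac{2481}{100}).
R v = \frac{709}{30} + \frac{112}{15} e_{1} e_{2} - \frac{26}{3} e_{1} e_{3} + \frac{7}{6} e_{1} e_{4} + \frac{32}{5} e_{2} e_{3} - \frac{532}{15} e_{2} e_{4} + \frac{241}{6} e_{3} e_{4}
Answer: \frac{11699}{7443} e_{1} + \frac{36856}{7443} e_{2} - \frac{52807}{7443} e_{3} + \frac{20443}{2481} e_{4}


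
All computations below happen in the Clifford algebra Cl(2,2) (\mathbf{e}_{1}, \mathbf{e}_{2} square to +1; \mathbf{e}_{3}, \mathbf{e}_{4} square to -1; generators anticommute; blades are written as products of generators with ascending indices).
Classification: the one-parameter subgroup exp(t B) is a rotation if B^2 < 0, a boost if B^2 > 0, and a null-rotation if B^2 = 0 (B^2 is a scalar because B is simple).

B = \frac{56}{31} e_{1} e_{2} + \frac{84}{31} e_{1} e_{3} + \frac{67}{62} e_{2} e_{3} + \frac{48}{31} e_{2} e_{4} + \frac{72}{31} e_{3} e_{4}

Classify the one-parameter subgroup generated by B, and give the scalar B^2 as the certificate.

B^2 term by term: the squares give (\frac{56}{31})^2*(e_{1} e_{2})^2 + (\frac{84}{31})^2*(e_{1} e_{3})^2 + (\frac{67}{62})^2*(e_{2} e_{3})^2 + (\frac{48}{31})^2*(e_{2} e_{4})^2 + (\frac{72}{31})^2*(e_{3} e_{4})^2 = \frac{3136}{961}*(-1) + \frac{7056}{961}*(+1) + \frac{4489}{3844}*(+1) + \frac{2304}{961}*(+1) + \frac{5184}{961}*(-1) = \frac{9}{4} (each basis 2-blade squares to minus the product of its generators' squares); cross terms between blades sharing an index anticommute and cancel; the commuting (index-disjoint) pairs give grade-4 terms 2*c*c'*(blade product), which cancel blade by blade — e_{1} e_{2} e_{3} e_{4}: \frac{8064}{961} - \frac{8064}{961} = 0 — confirming B is simple. So B^2 = \frac{9}{4}.
Answer: boost, certificate B^2 = \frac{9}{4}. Why this suffices: the scalar \frac{9}{4} survives any versor conjugation, so its sign alone determines the class however B is presented.


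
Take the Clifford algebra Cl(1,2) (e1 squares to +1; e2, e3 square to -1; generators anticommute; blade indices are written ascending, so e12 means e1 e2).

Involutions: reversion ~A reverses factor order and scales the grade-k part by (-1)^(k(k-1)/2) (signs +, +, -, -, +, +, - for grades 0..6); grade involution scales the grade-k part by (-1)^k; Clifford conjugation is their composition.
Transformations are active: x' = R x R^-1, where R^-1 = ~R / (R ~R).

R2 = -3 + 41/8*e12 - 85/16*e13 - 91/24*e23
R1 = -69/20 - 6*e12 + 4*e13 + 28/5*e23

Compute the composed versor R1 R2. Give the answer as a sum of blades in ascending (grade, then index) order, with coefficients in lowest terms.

Distribute over the terms of R1 (each basis-blade product reordered to ascending indices, repeated generators contracted through their squares):
(-69/20) R2 = 207/20 - 2829/160*e12 + 1173/64*e13 + 2093/160*e23
(-6*e12) R2 = -123/4 + 18*e12 - 91/4*e13 - 255/8*e23
(4*e13) R2 = -85/4 - 91/6*e12 - 12*e13 + 41/2*e23
(28/5*e23) R2 = 637/30 + 119/4*e12 + 287/10*e13 - 84/5*e23
Summing the partial products and collecting blades:
Answer: -245/12 + 7153/480*e12 + 3929/320*e13 - 483/32*e23


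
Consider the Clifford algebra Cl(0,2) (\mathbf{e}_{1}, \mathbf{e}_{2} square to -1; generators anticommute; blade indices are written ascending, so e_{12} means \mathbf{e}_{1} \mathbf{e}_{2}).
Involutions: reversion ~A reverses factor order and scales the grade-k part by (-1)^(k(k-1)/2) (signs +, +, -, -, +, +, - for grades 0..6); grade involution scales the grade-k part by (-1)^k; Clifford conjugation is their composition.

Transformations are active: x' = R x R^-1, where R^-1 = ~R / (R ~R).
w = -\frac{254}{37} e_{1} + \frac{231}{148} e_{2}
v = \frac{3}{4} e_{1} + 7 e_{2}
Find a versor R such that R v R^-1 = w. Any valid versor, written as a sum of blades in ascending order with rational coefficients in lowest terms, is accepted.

R = v + w = -\frac{905}{148} e_{1} + \frac{1267}{148} e_{2} works: the equal norms (-\frac{793}{16}) guarantee its sandwich swaps v into w.
Answer: -\frac{905}{148} e_{1} + \frac{1267}{148} e_{2}


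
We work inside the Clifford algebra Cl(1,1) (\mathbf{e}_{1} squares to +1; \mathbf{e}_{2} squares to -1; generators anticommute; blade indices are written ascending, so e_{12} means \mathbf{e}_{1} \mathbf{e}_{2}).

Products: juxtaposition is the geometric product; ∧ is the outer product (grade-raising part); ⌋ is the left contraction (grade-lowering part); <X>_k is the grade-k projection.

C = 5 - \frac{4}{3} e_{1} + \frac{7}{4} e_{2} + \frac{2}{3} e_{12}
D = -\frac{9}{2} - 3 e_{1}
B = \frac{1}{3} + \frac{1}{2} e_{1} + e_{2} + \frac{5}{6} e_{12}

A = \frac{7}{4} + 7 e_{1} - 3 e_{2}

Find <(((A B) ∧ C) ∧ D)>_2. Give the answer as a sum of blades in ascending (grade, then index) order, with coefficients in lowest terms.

step 1: \frac{85}{12} + \frac{17}{24} e_{1} + \frac{79}{12} e_{2} + \frac{239}{24} e_{12}
step 2: \frac{425}{12} - \frac{425}{72} e_{1} + \frac{725}{16} e_{2} + \frac{2065}{32} e_{12}
step 3: -\frac{1275}{8} - \frac{1275}{16} e_{1} - \frac{6525}{32} e_{2} - \frac{9885}{64} e_{12}
step 4: -\frac{9885}{64} e_{12}
Answer: -\frac{9885}{64} e_{12}


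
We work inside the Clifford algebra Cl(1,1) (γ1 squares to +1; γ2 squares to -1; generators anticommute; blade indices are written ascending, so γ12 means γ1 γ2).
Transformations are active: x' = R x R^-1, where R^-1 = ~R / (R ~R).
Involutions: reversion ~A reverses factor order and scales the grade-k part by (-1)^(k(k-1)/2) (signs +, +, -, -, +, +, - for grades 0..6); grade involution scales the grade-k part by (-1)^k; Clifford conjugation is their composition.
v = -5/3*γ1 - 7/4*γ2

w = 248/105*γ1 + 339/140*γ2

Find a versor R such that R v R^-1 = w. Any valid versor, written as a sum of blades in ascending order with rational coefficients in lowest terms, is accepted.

Why this works: both vectors square to -41/144, so q(v) = q(w) and R = v + w = 73/105*γ1 + 47/70*γ2 carries v to w — its own direction survives, the complement (v - w)/2 flips.
Answer: 73/105*γ1 + 47/70*γ2
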